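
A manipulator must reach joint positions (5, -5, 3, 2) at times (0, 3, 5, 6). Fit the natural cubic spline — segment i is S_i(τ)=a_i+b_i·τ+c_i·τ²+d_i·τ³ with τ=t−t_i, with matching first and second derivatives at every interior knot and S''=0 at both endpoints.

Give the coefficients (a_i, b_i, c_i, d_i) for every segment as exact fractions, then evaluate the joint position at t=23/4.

  seg 0: a=5 b=-523/84 c=0 d=9/28
  seg 1: a=-5 b=103/42 c=81/28 d=-89/84
  seg 2: a=3 b=55/42 c=-97/28 d=97/84
S(23/4) = 4517/1792

Δ: Δ0=-10/3, Δ1=4, Δ2=-1
row 1: diag=10, rhs=44; c'=1/5, d'=22/5
row 2: denom=6−2·1/5=28/5; d'=(-30−2·22/5)/(28/5)=-97/14
back: M2=-97/14
back: M1=22/5−1/5·-97/14=81/14
M: M0=0, M1=81/14, M2=-97/14, M3=0
seg 0: a=5, c=M0/2=0, d=(M1−M0)/(6·3)=9/28, b=Δ0−h0·(2M0+M1)/6=-523/84
seg 1: a=-5, c=M1/2=81/28, d=(M2−M1)/(6·2)=-89/84, b=Δ1−h1·(2M1+M2)/6=103/42
seg 2: a=3, c=M2/2=-97/28, d=(M3−M2)/(6·1)=97/84, b=Δ2−h2·(2M2+M3)/6=55/42
t_q=23/4 → seg 2, τ=3/4; S=3+55/42·τ+-97/28·τ²+97/84·τ³=4517/1792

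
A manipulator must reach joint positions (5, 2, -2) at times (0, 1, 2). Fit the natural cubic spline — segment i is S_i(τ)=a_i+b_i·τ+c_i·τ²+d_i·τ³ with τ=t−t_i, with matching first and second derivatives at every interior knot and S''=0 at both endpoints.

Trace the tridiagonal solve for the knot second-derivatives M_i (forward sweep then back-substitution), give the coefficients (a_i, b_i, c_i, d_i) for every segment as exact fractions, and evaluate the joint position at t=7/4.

Δ: Δ0=-3, Δ1=-4
row 1: diag=4, rhs=-6; c'=1/4, d'=-3/2
back: M1=-3/2
M: M0=0, M1=-3/2, M2=0
seg 0: a=5, c=M0/2=0, d=(M1−M0)/(6·1)=-1/4, b=Δ0−h0·(2M0+M1)/6=-11/4
seg 1: a=2, c=M1/2=-3/4, d=(M2−M1)/(6·1)=1/4, b=Δ1−h1·(2M1+M2)/6=-7/2
t_q=7/4 → seg 1, τ=3/4; S=2+-7/2·τ+-3/4·τ²+1/4·τ³=-241/256

  seg 0: a=5 b=-11/4 c=0 d=-1/4
  seg 1: a=2 b=-7/2 c=-3/4 d=1/4
S(7/4) = -241/256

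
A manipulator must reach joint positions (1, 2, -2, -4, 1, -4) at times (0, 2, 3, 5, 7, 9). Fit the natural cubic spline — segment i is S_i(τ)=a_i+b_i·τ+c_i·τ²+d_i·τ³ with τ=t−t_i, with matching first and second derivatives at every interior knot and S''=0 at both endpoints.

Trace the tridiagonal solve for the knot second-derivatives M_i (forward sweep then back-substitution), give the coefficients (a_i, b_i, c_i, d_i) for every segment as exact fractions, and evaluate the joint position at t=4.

  seg 0: a=1 b=2057/954 c=0 d=-395/954
  seg 1: a=2 b=-2683/954 c=-395/159 d=1237/954
  seg 2: a=-2 b=-1856/477 c=149/106 d=19/954
  seg 3: a=-4 b=940/477 c=485/318 d=-2405/3816
  seg 4: a=1 b=485/954 c=-1435/636 d=1435/3816
S(4) = -710/159

Δ: Δ0=1/2, Δ1=-4, Δ2=-1, Δ3=5/2, Δ4=-5/2
row 1: diag=6, rhs=-27; c'=1/6, d'=-9/2
row 2: denom=6−1·1/6=35/6; d'=(18−1·-9/2)/(35/6)=27/7
row 3: denom=8−2·12/35=256/35; d'=(21−2·27/7)/(256/35)=465/256
row 4: denom=8−2·35/128=477/64; d'=(-30−2·465/256)/(477/64)=-1435/318
back: M4=-1435/318
back: M3=465/256−35/128·-1435/318=485/159
back: M2=27/7−12/35·485/159=149/53
back: M1=-9/2−1/6·149/53=-790/159
M: M0=0, M1=-790/159, M2=149/53, M3=485/159, M4=-1435/318, M5=0
seg 0: a=1, c=M0/2=0, d=(M1−M0)/(6·2)=-395/954, b=Δ0−h0·(2M0+M1)/6=2057/954
seg 1: a=2, c=M1/2=-395/159, d=(M2−M1)/(6·1)=1237/954, b=Δ1−h1·(2M1+M2)/6=-2683/954
seg 2: a=-2, c=M2/2=149/106, d=(M3−M2)/(6·2)=19/954, b=Δ2−h2·(2M2+M3)/6=-1856/477
seg 3: a=-4, c=M3/2=485/318, d=(M4−M3)/(6·2)=-2405/3816, b=Δ3−h3·(2M3+M4)/6=940/477
seg 4: a=1, c=M4/2=-1435/636, d=(M5−M4)/(6·2)=1435/3816, b=Δ4−h4·(2M4+M5)/6=485/954
t_q=4 → seg 2, τ=1; S=-2+-1856/477·τ+149/106·τ²+19/954·τ³=-710/159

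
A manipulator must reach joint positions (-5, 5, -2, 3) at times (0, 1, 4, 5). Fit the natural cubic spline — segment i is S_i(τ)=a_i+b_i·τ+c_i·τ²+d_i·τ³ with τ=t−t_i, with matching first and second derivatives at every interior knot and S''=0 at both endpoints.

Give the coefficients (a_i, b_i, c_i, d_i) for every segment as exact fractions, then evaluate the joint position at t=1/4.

  seg 0: a=-5 b=2012/165 c=0 d=-362/165
  seg 1: a=5 b=926/165 c=-362/55 d=59/45
  seg 2: a=-2 b=251/165 c=287/55 d=-287/165
S(1/4) = -699/352

Δ: Δ0=10, Δ1=-7/3, Δ2=5
row 1: diag=8, rhs=-74; c'=3/8, d'=-37/4
row 2: denom=8−3·3/8=55/8; d'=(44−3·-37/4)/(55/8)=574/55
back: M2=574/55
back: M1=-37/4−3/8·574/55=-724/55
M: M0=0, M1=-724/55, M2=574/55, M3=0
seg 0: a=-5, c=M0/2=0, d=(M1−M0)/(6·1)=-362/165, b=Δ0−h0·(2M0+M1)/6=2012/165
seg 1: a=5, c=M1/2=-362/55, d=(M2−M1)/(6·3)=59/45, b=Δ1−h1·(2M1+M2)/6=926/165
seg 2: a=-2, c=M2/2=287/55, d=(M3−M2)/(6·1)=-287/165, b=Δ2−h2·(2M2+M3)/6=251/165
t_q=1/4 → seg 0, τ=1/4; S=-5+2012/165·τ+0·τ²+-362/165·τ³=-699/352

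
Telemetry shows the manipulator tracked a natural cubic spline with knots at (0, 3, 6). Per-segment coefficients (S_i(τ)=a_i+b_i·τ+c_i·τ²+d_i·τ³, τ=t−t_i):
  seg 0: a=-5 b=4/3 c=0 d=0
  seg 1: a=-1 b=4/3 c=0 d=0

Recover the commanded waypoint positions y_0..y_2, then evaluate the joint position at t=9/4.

y_0=-5 y_1=-1 y_2=3
S(9/4) = -2

y_0 = S_0(0) = a_0 = -5
y_1 = S_1(0) = a_1 = -1
y_2 = S_1(3) = 3
t_q=9/4 is in segment 0 (τ=9/4); S_0(τ)=-2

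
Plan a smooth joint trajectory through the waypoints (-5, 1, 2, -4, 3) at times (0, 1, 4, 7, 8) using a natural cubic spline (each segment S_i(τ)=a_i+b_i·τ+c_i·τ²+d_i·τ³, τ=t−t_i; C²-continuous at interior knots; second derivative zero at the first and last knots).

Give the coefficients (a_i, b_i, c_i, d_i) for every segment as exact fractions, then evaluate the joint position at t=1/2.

Δ: Δ0=6, Δ1=1/3, Δ2=-2, Δ3=7
row 1: diag=8, rhs=-34; c'=3/8, d'=-17/4
row 2: denom=12−3·3/8=87/8; d'=(-14−3·-17/4)/(87/8)=-10/87
row 3: denom=8−3·8/29=208/29; d'=(54−3·-10/87)/(208/29)=197/26
back: M3=197/26
back: M2=-10/87−8/29·197/26=-86/39
back: M1=-17/4−3/8·-86/39=-89/26
M: M0=0, M1=-89/26, M2=-86/39, M3=197/26, M4=0
seg 0: a=-5, c=M0/2=0, d=(M1−M0)/(6·1)=-89/156, b=Δ0−h0·(2M0+M1)/6=1025/156
seg 1: a=1, c=M1/2=-89/52, d=(M2−M1)/(6·3)=95/1404, b=Δ1−h1·(2M1+M2)/6=379/78
seg 2: a=2, c=M2/2=-43/39, d=(M3−M2)/(6·3)=763/1404, b=Δ2−h2·(2M2+M3)/6=-43/12
seg 3: a=-4, c=M3/2=197/52, d=(M4−M3)/(6·1)=-197/156, b=Δ3−h3·(2M3+M4)/6=349/78
t_q=1/2 → seg 0, τ=1/2; S=-5+1025/156·τ+0·τ²+-89/156·τ³=-743/416

  seg 0: a=-5 b=1025/156 c=0 d=-89/156
  seg 1: a=1 b=379/78 c=-89/52 d=95/1404
  seg 2: a=2 b=-43/12 c=-43/39 d=763/1404
  seg 3: a=-4 b=349/78 c=197/52 d=-197/156
S(1/2) = -743/416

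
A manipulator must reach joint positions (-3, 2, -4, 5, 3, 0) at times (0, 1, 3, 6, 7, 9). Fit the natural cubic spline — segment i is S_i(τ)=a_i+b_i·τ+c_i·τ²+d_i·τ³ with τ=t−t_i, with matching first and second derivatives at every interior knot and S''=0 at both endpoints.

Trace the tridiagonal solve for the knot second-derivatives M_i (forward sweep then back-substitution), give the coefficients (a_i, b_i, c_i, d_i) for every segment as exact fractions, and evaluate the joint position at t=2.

Δ: Δ0=5, Δ1=-3, Δ2=3, Δ3=-2, Δ4=-3/2
row 1: diag=6, rhs=-48; c'=1/3, d'=-8
row 2: denom=10−2·1/3=28/3; d'=(36−2·-8)/(28/3)=39/7
row 3: denom=8−3·9/28=197/28; d'=(-30−3·39/7)/(197/28)=-1308/197
row 4: denom=6−1·28/197=1154/197; d'=(3−1·-1308/197)/(1154/197)=1899/1154
back: M4=1899/1154
back: M3=-1308/197−28/197·1899/1154=-3966/577
back: M2=39/7−9/28·-3966/577=8979/1154
back: M1=-8−1/3·8979/1154=-12225/1154
M: M0=0, M1=-12225/1154, M2=8979/1154, M3=-3966/577, M4=1899/1154, M5=0
seg 0: a=-3, c=M0/2=0, d=(M1−M0)/(6·1)=-4075/2308, b=Δ0−h0·(2M0+M1)/6=15615/2308
seg 1: a=2, c=M1/2=-12225/2308, d=(M2−M1)/(6·2)=1767/1154, b=Δ1−h1·(2M1+M2)/6=1695/1154
seg 2: a=-4, c=M2/2=8979/2308, d=(M3−M2)/(6·3)=-1879/2308, b=Δ2−h2·(2M2+M3)/6=-1551/1154
seg 3: a=5, c=M3/2=-1983/577, d=(M4−M3)/(6·1)=3277/2308, b=Δ3−h3·(2M3+M4)/6=39/2308
seg 4: a=3, c=M4/2=1899/2308, d=(M5−M4)/(6·2)=-633/4616, b=Δ4−h4·(2M4+M5)/6=-2997/1154
t_q=2 → seg 1, τ=1; S=2+1695/1154·τ+-12225/2308·τ²+1767/1154·τ³=-685/2308

  seg 0: a=-3 b=15615/2308 c=0 d=-4075/2308
  seg 1: a=2 b=1695/1154 c=-12225/2308 d=1767/1154
  seg 2: a=-4 b=-1551/1154 c=8979/2308 d=-1879/2308
  seg 3: a=5 b=39/2308 c=-1983/577 d=3277/2308
  seg 4: a=3 b=-2997/1154 c=1899/2308 d=-633/4616
S(2) = -685/2308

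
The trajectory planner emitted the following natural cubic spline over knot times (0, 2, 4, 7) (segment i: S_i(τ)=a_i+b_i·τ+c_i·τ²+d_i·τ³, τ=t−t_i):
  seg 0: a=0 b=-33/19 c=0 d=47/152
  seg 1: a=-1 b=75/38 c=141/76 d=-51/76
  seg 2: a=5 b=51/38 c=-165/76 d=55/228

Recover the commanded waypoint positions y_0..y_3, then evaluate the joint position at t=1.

y_0=0 y_1=-1 y_2=5 y_3=-4
S(1) = -217/152

y_0 = S_0(0) = a_0 = 0
y_1 = S_1(0) = a_1 = -1
y_2 = S_2(0) = a_2 = 5
y_3 = S_2(3) = -4
t_q=1 is in segment 0 (τ=1); S_0(τ)=-217/152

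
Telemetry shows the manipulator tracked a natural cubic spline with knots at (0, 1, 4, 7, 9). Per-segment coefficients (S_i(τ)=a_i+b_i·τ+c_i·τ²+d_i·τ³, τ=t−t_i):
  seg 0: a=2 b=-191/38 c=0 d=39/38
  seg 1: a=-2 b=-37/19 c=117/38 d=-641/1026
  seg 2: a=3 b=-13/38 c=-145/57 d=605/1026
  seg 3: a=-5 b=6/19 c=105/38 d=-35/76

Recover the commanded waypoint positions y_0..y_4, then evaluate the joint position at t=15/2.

y_0=2 y_1=-2 y_2=3 y_3=-5 y_4=3
S(15/2) = -2559/608

y_0 = S_0(0) = a_0 = 2
y_1 = S_1(0) = a_1 = -2
y_2 = S_2(0) = a_2 = 3
y_3 = S_3(0) = a_3 = -5
y_4 = S_3(2) = 3
t_q=15/2 is in segment 3 (τ=1/2); S_3(τ)=-2559/608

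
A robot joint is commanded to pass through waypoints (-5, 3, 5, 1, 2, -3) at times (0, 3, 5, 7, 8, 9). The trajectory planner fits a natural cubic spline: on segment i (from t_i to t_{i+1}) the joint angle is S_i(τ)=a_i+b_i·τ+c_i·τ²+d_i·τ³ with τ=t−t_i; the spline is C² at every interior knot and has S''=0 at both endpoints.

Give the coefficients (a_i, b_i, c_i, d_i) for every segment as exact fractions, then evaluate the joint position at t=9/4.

Δ: Δ0=8/3, Δ1=1, Δ2=-2, Δ3=1, Δ4=-5
row 1: diag=10, rhs=-10; c'=1/5, d'=-1
row 2: denom=8−2·1/5=38/5; d'=(-18−2·-1)/(38/5)=-40/19
row 3: denom=6−2·5/19=104/19; d'=(18−2·-40/19)/(104/19)=211/52
row 4: denom=4−1·19/104=397/104; d'=(-36−1·211/52)/(397/104)=-4166/397
back: M4=-4166/397
back: M3=211/52−19/104·-4166/397=2372/397
back: M2=-40/19−5/19·2372/397=-1460/397
back: M1=-1−1/5·-1460/397=-105/397
M: M0=0, M1=-105/397, M2=-1460/397, M3=2372/397, M4=-4166/397, M5=0
seg 0: a=-5, c=M0/2=0, d=(M1−M0)/(6·3)=-35/2382, b=Δ0−h0·(2M0+M1)/6=6667/2382
seg 1: a=3, c=M1/2=-105/794, d=(M2−M1)/(6·2)=-1355/4764, b=Δ1−h1·(2M1+M2)/6=2861/1191
seg 2: a=5, c=M2/2=-730/397, d=(M3−M2)/(6·2)=958/1191, b=Δ2−h2·(2M2+M3)/6=-1834/1191
seg 3: a=1, c=M3/2=1186/397, d=(M4−M3)/(6·1)=-3269/1191, b=Δ3−h3·(2M3+M4)/6=902/1191
seg 4: a=2, c=M4/2=-2083/397, d=(M5−M4)/(6·1)=2083/1191, b=Δ4−h4·(2M4+M5)/6=-1789/1191
t_q=9/4 → seg 0, τ=9/4; S=-5+6667/2382·τ+0·τ²+-35/2382·τ³=57431/50816

  seg 0: a=-5 b=6667/2382 c=0 d=-35/2382
  seg 1: a=3 b=2861/1191 c=-105/794 d=-1355/4764
  seg 2: a=5 b=-1834/1191 c=-730/397 d=958/1191
  seg 3: a=1 b=902/1191 c=1186/397 d=-3269/1191
  seg 4: a=2 b=-1789/1191 c=-2083/397 d=2083/1191
S(9/4) = 57431/50816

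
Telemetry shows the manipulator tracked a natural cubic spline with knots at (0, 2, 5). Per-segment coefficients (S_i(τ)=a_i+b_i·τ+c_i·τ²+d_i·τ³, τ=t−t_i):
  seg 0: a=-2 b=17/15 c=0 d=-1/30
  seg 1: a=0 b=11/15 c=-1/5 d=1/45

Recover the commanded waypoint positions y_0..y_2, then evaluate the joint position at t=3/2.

y_0=-2 y_1=0 y_2=1
S(3/2) = -33/80

y_0 = S_0(0) = a_0 = -2
y_1 = S_1(0) = a_1 = 0
y_2 = S_1(3) = 1
t_q=3/2 is in segment 0 (τ=3/2); S_0(τ)=-33/80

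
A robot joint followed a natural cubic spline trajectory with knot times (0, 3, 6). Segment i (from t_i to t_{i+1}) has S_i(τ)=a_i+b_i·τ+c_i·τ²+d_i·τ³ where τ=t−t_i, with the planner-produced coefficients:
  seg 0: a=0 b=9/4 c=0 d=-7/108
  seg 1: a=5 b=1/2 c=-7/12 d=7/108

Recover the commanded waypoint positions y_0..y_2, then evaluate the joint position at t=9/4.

y_0 = S_0(0) = a_0 = 0
y_1 = S_1(0) = a_1 = 5
y_2 = S_1(3) = 3
t_q=9/4 is in segment 0 (τ=9/4); S_0(τ)=1107/256

y_0=0 y_1=5 y_2=3
S(9/4) = 1107/256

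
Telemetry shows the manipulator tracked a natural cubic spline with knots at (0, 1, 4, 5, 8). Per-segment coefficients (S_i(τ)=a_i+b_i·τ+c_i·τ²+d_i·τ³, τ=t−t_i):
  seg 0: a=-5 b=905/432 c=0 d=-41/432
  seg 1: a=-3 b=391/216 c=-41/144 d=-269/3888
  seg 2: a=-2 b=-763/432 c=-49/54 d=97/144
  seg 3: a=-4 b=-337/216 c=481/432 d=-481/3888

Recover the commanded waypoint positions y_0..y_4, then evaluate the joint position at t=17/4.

y_0 = S_0(0) = a_0 = -5
y_1 = S_1(0) = a_1 = -3
y_2 = S_2(0) = a_2 = -2
y_3 = S_3(0) = a_3 = -4
y_4 = S_3(3) = -2
t_q=17/4 is in segment 2 (τ=1/4); S_2(τ)=-22927/9216

y_0=-5 y_1=-3 y_2=-2 y_3=-4 y_4=-2
S(17/4) = -22927/9216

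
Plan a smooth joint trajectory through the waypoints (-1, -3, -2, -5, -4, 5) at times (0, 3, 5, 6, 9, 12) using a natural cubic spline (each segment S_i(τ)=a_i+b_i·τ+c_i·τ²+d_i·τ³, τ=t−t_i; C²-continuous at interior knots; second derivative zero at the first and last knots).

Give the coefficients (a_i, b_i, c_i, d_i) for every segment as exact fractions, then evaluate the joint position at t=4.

  seg 0: a=-1 b=-581/396 c=0 d=317/3564
  seg 1: a=-3 b=185/198 c=317/396 d=-403/792
  seg 2: a=-2 b=-65/33 c=-223/99 d=11/9
  seg 3: a=-5 b=-278/99 c=140/99 d=-109/891
  seg 4: a=-4 b=235/99 c=31/99 d=-31/891
S(4) = -1405/792

Δ: Δ0=-2/3, Δ1=1/2, Δ2=-3, Δ3=1/3, Δ4=3
row 1: diag=10, rhs=7; c'=1/5, d'=7/10
row 2: denom=6−2·1/5=28/5; d'=(-21−2·7/10)/(28/5)=-4
row 3: denom=8−1·5/28=219/28; d'=(20−1·-4)/(219/28)=224/73
row 4: denom=12−3·28/73=792/73; d'=(16−3·224/73)/(792/73)=62/99
back: M4=62/99
back: M3=224/73−28/73·62/99=280/99
back: M2=-4−5/28·280/99=-446/99
back: M1=7/10−1/5·-446/99=317/198
M: M0=0, M1=317/198, M2=-446/99, M3=280/99, M4=62/99, M5=0
seg 0: a=-1, c=M0/2=0, d=(M1−M0)/(6·3)=317/3564, b=Δ0−h0·(2M0+M1)/6=-581/396
seg 1: a=-3, c=M1/2=317/396, d=(M2−M1)/(6·2)=-403/792, b=Δ1−h1·(2M1+M2)/6=185/198
seg 2: a=-2, c=M2/2=-223/99, d=(M3−M2)/(6·1)=11/9, b=Δ2−h2·(2M2+M3)/6=-65/33
seg 3: a=-5, c=M3/2=140/99, d=(M4−M3)/(6·3)=-109/891, b=Δ3−h3·(2M3+M4)/6=-278/99
seg 4: a=-4, c=M4/2=31/99, d=(M5−M4)/(6·3)=-31/891, b=Δ4−h4·(2M4+M5)/6=235/99
t_q=4 → seg 1, τ=1; S=-3+185/198·τ+317/396·τ²+-403/792·τ³=-1405/792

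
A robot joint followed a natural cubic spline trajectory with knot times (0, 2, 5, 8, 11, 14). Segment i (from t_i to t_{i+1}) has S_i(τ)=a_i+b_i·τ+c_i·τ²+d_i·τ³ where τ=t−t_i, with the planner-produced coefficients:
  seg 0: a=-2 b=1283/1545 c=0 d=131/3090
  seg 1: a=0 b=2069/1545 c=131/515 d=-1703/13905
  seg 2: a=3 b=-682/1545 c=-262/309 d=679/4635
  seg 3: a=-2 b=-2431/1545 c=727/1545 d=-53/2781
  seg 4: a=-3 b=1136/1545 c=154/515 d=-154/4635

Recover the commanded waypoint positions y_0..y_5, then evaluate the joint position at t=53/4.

y_0=-2 y_1=0 y_2=3 y_3=-2 y_4=-3 y_5=1
S(53/4) = -693/3296

y_0 = S_0(0) = a_0 = -2
y_1 = S_1(0) = a_1 = 0
y_2 = S_2(0) = a_2 = 3
y_3 = S_3(0) = a_3 = -2
y_4 = S_4(0) = a_4 = -3
y_5 = S_4(3) = 1
t_q=53/4 is in segment 4 (τ=9/4); S_4(τ)=-693/3296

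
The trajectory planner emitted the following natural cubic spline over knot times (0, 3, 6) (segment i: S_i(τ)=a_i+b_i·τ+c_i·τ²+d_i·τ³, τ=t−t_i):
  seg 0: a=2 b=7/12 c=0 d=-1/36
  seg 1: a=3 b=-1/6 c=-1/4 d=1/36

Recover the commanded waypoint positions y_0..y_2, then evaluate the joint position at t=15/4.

y_0 = S_0(0) = a_0 = 2
y_1 = S_1(0) = a_1 = 3
y_2 = S_1(3) = 1
t_q=15/4 is in segment 1 (τ=3/4); S_1(τ)=703/256

y_0=2 y_1=3 y_2=1
S(15/4) = 703/256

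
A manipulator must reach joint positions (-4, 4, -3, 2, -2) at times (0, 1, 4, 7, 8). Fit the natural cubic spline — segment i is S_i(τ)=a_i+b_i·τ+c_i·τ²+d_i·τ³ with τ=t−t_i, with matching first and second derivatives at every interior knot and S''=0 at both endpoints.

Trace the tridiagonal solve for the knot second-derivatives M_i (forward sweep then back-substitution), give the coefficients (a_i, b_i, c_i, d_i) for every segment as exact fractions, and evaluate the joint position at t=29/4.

  seg 0: a=-4 b=3019/312 c=0 d=-523/312
  seg 1: a=4 b=725/156 c=-523/104 d=281/312
  seg 2: a=-3 b=-29/24 c=40/13 d=-661/936
  seg 3: a=2 b=-283/156 c=-341/104 d=341/312
S(29/4) = 9043/6656

Δ: Δ0=8, Δ1=-7/3, Δ2=5/3, Δ3=-4
row 1: diag=8, rhs=-62; c'=3/8, d'=-31/4
row 2: denom=12−3·3/8=87/8; d'=(24−3·-31/4)/(87/8)=126/29
row 3: denom=8−3·8/29=208/29; d'=(-34−3·126/29)/(208/29)=-341/52
back: M3=-341/52
back: M2=126/29−8/29·-341/52=80/13
back: M1=-31/4−3/8·80/13=-523/52
M: M0=0, M1=-523/52, M2=80/13, M3=-341/52, M4=0
seg 0: a=-4, c=M0/2=0, d=(M1−M0)/(6·1)=-523/312, b=Δ0−h0·(2M0+M1)/6=3019/312
seg 1: a=4, c=M1/2=-523/104, d=(M2−M1)/(6·3)=281/312, b=Δ1−h1·(2M1+M2)/6=725/156
seg 2: a=-3, c=M2/2=40/13, d=(M3−M2)/(6·3)=-661/936, b=Δ2−h2·(2M2+M3)/6=-29/24
seg 3: a=2, c=M3/2=-341/104, d=(M4−M3)/(6·1)=341/312, b=Δ3−h3·(2M3+M4)/6=-283/156
t_q=29/4 → seg 3, τ=1/4; S=2+-283/156·τ+-341/104·τ²+341/312·τ³=9043/6656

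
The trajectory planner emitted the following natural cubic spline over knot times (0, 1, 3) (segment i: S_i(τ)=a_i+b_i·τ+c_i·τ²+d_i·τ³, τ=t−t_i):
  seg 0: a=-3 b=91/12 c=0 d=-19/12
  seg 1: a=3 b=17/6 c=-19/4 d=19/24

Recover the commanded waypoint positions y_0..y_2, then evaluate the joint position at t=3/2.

y_0 = S_0(0) = a_0 = -3
y_1 = S_1(0) = a_1 = 3
y_2 = S_1(2) = -4
t_q=3/2 is in segment 1 (τ=1/2); S_1(τ)=213/64

y_0=-3 y_1=3 y_2=-4
S(3/2) = 213/64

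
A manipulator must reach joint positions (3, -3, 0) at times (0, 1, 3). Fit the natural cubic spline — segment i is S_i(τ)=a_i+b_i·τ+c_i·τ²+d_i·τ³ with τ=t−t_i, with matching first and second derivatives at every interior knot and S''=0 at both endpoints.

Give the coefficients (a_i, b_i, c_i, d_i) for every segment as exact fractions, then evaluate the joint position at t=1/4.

Δ: Δ0=-6, Δ1=3/2
row 1: diag=6, rhs=45; c'=1/3, d'=15/2
back: M1=15/2
M: M0=0, M1=15/2, M2=0
seg 0: a=3, c=M0/2=0, d=(M1−M0)/(6·1)=5/4, b=Δ0−h0·(2M0+M1)/6=-29/4
seg 1: a=-3, c=M1/2=15/4, d=(M2−M1)/(6·2)=-5/8, b=Δ1−h1·(2M1+M2)/6=-7/2
t_q=1/4 → seg 0, τ=1/4; S=3+-29/4·τ+0·τ²+5/4·τ³=309/256

  seg 0: a=3 b=-29/4 c=0 d=5/4
  seg 1: a=-3 b=-7/2 c=15/4 d=-5/8
S(1/4) = 309/256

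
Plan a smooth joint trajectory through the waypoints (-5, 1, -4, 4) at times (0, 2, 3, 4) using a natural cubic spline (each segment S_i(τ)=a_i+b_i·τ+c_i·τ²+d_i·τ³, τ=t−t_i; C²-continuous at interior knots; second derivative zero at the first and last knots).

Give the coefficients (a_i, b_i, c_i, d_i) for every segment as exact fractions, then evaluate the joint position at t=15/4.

  seg 0: a=-5 b=159/23 c=0 d=-45/46
  seg 1: a=1 b=-111/23 c=-135/23 d=131/23
  seg 2: a=-4 b=12/23 c=258/23 d=-86/23
S(15/4) = 827/736

Δ: Δ0=3, Δ1=-5, Δ2=8
row 1: diag=6, rhs=-48; c'=1/6, d'=-8
row 2: denom=4−1·1/6=23/6; d'=(78−1·-8)/(23/6)=516/23
back: M2=516/23
back: M1=-8−1/6·516/23=-270/23
M: M0=0, M1=-270/23, M2=516/23, M3=0
seg 0: a=-5, c=M0/2=0, d=(M1−M0)/(6·2)=-45/46, b=Δ0−h0·(2M0+M1)/6=159/23
seg 1: a=1, c=M1/2=-135/23, d=(M2−M1)/(6·1)=131/23, b=Δ1−h1·(2M1+M2)/6=-111/23
seg 2: a=-4, c=M2/2=258/23, d=(M3−M2)/(6·1)=-86/23, b=Δ2−h2·(2M2+M3)/6=12/23
t_q=15/4 → seg 2, τ=3/4; S=-4+12/23·τ+258/23·τ²+-86/23·τ³=827/736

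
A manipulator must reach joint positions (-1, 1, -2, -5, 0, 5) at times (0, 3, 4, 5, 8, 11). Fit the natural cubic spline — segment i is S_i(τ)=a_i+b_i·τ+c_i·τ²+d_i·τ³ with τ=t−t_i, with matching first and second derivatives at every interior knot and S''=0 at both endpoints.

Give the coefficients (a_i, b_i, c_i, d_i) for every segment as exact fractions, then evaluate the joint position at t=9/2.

  seg 0: a=-1 b=1754/867 c=0 d=-392/2601
  seg 1: a=1 b=-1774/867 c=-392/289 d=349/867
  seg 2: a=-2 b=-3079/867 c=-43/289 d=607/867
  seg 3: a=-5 b=-1516/867 c=564/289 d=-235/867
  seg 4: a=0 b=2291/867 c=-141/289 d=47/867
S(9/2) = -8613/2312

Δ: Δ0=2/3, Δ1=-3, Δ2=-3, Δ3=5/3, Δ4=5/3
row 1: diag=8, rhs=-22; c'=1/8, d'=-11/4
row 2: denom=4−1·1/8=31/8; d'=(0−1·-11/4)/(31/8)=22/31
row 3: denom=8−1·8/31=240/31; d'=(28−1·22/31)/(240/31)=141/40
row 4: denom=12−3·31/80=867/80; d'=(0−3·141/40)/(867/80)=-282/289
back: M4=-282/289
back: M3=141/40−31/80·-282/289=1128/289
back: M2=22/31−8/31·1128/289=-86/289
back: M1=-11/4−1/8·-86/289=-784/289
M: M0=0, M1=-784/289, M2=-86/289, M3=1128/289, M4=-282/289, M5=0
seg 0: a=-1, c=M0/2=0, d=(M1−M0)/(6·3)=-392/2601, b=Δ0−h0·(2M0+M1)/6=1754/867
seg 1: a=1, c=M1/2=-392/289, d=(M2−M1)/(6·1)=349/867, b=Δ1−h1·(2M1+M2)/6=-1774/867
seg 2: a=-2, c=M2/2=-43/289, d=(M3−M2)/(6·1)=607/867, b=Δ2−h2·(2M2+M3)/6=-3079/867
seg 3: a=-5, c=M3/2=564/289, d=(M4−M3)/(6·3)=-235/867, b=Δ3−h3·(2M3+M4)/6=-1516/867
seg 4: a=0, c=M4/2=-141/289, d=(M5−M4)/(6·3)=47/867, b=Δ4−h4·(2M4+M5)/6=2291/867
t_q=9/2 → seg 2, τ=1/2; S=-2+-3079/867·τ+-43/289·τ²+607/867·τ³=-8613/2312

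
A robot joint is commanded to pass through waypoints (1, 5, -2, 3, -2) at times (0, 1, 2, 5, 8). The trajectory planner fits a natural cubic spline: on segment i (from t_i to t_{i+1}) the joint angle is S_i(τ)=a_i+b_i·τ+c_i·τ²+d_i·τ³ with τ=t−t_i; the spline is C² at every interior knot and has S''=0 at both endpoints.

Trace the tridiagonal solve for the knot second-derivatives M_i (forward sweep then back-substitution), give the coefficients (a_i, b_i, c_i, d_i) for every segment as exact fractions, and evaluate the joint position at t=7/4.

Δ: Δ0=4, Δ1=-7, Δ2=5/3, Δ3=-5/3
row 1: diag=4, rhs=-66; c'=1/4, d'=-33/2
row 2: denom=8−1·1/4=31/4; d'=(52−1·-33/2)/(31/4)=274/31
row 3: denom=12−3·12/31=336/31; d'=(-20−3·274/31)/(336/31)=-103/24
back: M3=-103/24
back: M2=274/31−12/31·-103/24=21/2
back: M1=-33/2−1/4·21/2=-153/8
M: M0=0, M1=-153/8, M2=21/2, M3=-103/24, M4=0
seg 0: a=1, c=M0/2=0, d=(M1−M0)/(6·1)=-51/16, b=Δ0−h0·(2M0+M1)/6=115/16
seg 1: a=5, c=M1/2=-153/16, d=(M2−M1)/(6·1)=79/16, b=Δ1−h1·(2M1+M2)/6=-19/8
seg 2: a=-2, c=M2/2=21/4, d=(M3−M2)/(6·3)=-355/432, b=Δ2−h2·(2M2+M3)/6=-107/16
seg 3: a=3, c=M3/2=-103/48, d=(M4−M3)/(6·3)=103/432, b=Δ3−h3·(2M3+M4)/6=21/8
t_q=7/4 → seg 1, τ=3/4; S=5+-19/8·τ+-153/16·τ²+79/16·τ³=-79/1024

  seg 0: a=1 b=115/16 c=0 d=-51/16
  seg 1: a=5 b=-19/8 c=-153/16 d=79/16
  seg 2: a=-2 b=-107/16 c=21/4 d=-355/432
  seg 3: a=3 b=21/8 c=-103/48 d=103/432
S(7/4) = -79/1024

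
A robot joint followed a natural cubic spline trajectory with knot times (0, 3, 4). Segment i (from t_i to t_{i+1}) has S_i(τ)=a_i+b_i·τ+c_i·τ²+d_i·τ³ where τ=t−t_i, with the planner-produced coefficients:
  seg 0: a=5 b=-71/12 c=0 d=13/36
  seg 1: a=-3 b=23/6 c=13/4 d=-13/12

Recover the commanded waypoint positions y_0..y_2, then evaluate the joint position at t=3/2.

y_0=5 y_1=-3 y_2=3
S(3/2) = -85/32

y_0 = S_0(0) = a_0 = 5
y_1 = S_1(0) = a_1 = -3
y_2 = S_1(1) = 3
t_q=3/2 is in segment 0 (τ=3/2); S_0(τ)=-85/32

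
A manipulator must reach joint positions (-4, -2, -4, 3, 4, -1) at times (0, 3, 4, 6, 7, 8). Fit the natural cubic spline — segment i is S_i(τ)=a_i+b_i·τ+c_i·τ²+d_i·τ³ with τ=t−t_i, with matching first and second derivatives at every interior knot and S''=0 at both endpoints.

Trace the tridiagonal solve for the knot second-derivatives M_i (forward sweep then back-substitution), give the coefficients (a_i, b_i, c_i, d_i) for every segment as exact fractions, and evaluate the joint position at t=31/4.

  seg 0: a=-4 b=12089/5718 c=0 d=-2759/17154
  seg 1: a=-2 b=-6371/2859 c=-2759/1906 d=9583/5718
  seg 2: a=-4 b=-547/5718 c=3412/953 d=-2548/2859
  seg 3: a=3 b=20189/5718 c=-1684/953 d=-4367/5718
  seg 4: a=4 b=-6560/2859 c=-7735/1906 d=7735/5718
S(31/4) = 69171/121984

Δ: Δ0=2/3, Δ1=-2, Δ2=7/2, Δ3=1, Δ4=-5
row 1: diag=8, rhs=-16; c'=1/8, d'=-2
row 2: denom=6−1·1/8=47/8; d'=(33−1·-2)/(47/8)=280/47
row 3: denom=6−2·16/47=250/47; d'=(-15−2·280/47)/(250/47)=-253/50
row 4: denom=4−1·47/250=953/250; d'=(-36−1·-253/50)/(953/250)=-7735/953
back: M4=-7735/953
back: M3=-253/50−47/250·-7735/953=-3368/953
back: M2=280/47−16/47·-3368/953=6824/953
back: M1=-2−1/8·6824/953=-2759/953
M: M0=0, M1=-2759/953, M2=6824/953, M3=-3368/953, M4=-7735/953, M5=0
seg 0: a=-4, c=M0/2=0, d=(M1−M0)/(6·3)=-2759/17154, b=Δ0−h0·(2M0+M1)/6=12089/5718
seg 1: a=-2, c=M1/2=-2759/1906, d=(M2−M1)/(6·1)=9583/5718, b=Δ1−h1·(2M1+M2)/6=-6371/2859
seg 2: a=-4, c=M2/2=3412/953, d=(M3−M2)/(6·2)=-2548/2859, b=Δ2−h2·(2M2+M3)/6=-547/5718
seg 3: a=3, c=M3/2=-1684/953, d=(M4−M3)/(6·1)=-4367/5718, b=Δ3−h3·(2M3+M4)/6=20189/5718
seg 4: a=4, c=M4/2=-7735/1906, d=(M5−M4)/(6·1)=7735/5718, b=Δ4−h4·(2M4+M5)/6=-6560/2859
t_q=31/4 → seg 4, τ=3/4; S=4+-6560/2859·τ+-7735/1906·τ²+7735/5718·τ³=69171/121984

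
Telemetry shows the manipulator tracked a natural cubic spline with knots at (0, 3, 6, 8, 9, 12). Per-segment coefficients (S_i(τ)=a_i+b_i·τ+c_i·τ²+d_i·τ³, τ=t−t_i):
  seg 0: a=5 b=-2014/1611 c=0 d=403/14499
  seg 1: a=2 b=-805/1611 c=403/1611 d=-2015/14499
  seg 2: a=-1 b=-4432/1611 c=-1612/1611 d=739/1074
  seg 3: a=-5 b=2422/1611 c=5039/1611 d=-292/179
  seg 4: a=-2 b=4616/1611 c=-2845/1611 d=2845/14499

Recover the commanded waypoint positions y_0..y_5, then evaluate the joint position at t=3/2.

y_0 = S_0(0) = a_0 = 5
y_1 = S_1(0) = a_1 = 2
y_2 = S_2(0) = a_2 = -1
y_3 = S_3(0) = a_3 = -5
y_4 = S_4(0) = a_4 = -2
y_5 = S_4(3) = -4
t_q=3/2 is in segment 0 (τ=3/2); S_0(τ)=4609/1432

y_0=5 y_1=2 y_2=-1 y_3=-5 y_4=-2 y_5=-4
S(3/2) = 4609/1432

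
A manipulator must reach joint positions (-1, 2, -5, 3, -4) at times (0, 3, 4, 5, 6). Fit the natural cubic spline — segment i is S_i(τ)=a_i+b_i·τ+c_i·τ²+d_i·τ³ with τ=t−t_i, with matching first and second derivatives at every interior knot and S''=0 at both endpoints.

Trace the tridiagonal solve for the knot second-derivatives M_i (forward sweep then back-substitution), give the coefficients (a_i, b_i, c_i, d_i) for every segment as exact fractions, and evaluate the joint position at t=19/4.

  seg 0: a=-1 b=701/116 c=0 d=-65/116
  seg 1: a=2 b=-527/58 c=-585/116 d=827/116
  seg 2: a=-5 b=257/116 c=474/29 d=-1225/116
  seg 3: a=3 b=187/58 c=-1779/116 d=593/116
S(19/4) = 10397/7424

Δ: Δ0=1, Δ1=-7, Δ2=8, Δ3=-7
row 1: diag=8, rhs=-48; c'=1/8, d'=-6
row 2: denom=4−1·1/8=31/8; d'=(90−1·-6)/(31/8)=768/31
row 3: denom=4−1·8/31=116/31; d'=(-90−1·768/31)/(116/31)=-1779/58
back: M3=-1779/58
back: M2=768/31−8/31·-1779/58=948/29
back: M1=-6−1/8·948/29=-585/58
M: M0=0, M1=-585/58, M2=948/29, M3=-1779/58, M4=0
seg 0: a=-1, c=M0/2=0, d=(M1−M0)/(6·3)=-65/116, b=Δ0−h0·(2M0+M1)/6=701/116
seg 1: a=2, c=M1/2=-585/116, d=(M2−M1)/(6·1)=827/116, b=Δ1−h1·(2M1+M2)/6=-527/58
seg 2: a=-5, c=M2/2=474/29, d=(M3−M2)/(6·1)=-1225/116, b=Δ2−h2·(2M2+M3)/6=257/116
seg 3: a=3, c=M3/2=-1779/116, d=(M4−M3)/(6·1)=593/116, b=Δ3−h3·(2M3+M4)/6=187/58
t_q=19/4 → seg 2, τ=3/4; S=-5+257/116·τ+474/29·τ²+-1225/116·τ³=10397/7424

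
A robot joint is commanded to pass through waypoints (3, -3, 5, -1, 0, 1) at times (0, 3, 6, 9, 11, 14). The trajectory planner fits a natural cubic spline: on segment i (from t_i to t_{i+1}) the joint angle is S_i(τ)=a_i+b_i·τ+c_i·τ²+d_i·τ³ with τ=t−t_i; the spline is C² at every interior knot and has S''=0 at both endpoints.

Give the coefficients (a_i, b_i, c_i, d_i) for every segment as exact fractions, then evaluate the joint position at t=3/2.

  seg 0: a=3 b=-602/165 c=0 d=272/1485
  seg 1: a=-3 b=214/165 c=272/165 d=-118/297
  seg 2: a=5 b=76/165 c=-106/55 d=548/1485
  seg 3: a=-1 b=-188/165 c=46/33 d=-379/1320
  seg 4: a=0 b=109/110 c=-217/660 d=217/5940
S(3/2) = -102/55

Δ: Δ0=-2, Δ1=8/3, Δ2=-2, Δ3=1/2, Δ4=1/3
row 1: diag=12, rhs=28; c'=1/4, d'=7/3
row 2: denom=12−3·1/4=45/4; d'=(-28−3·7/3)/(45/4)=-28/9
row 3: denom=10−3·4/15=46/5; d'=(15−3·-28/9)/(46/5)=365/138
row 4: denom=10−2·5/23=220/23; d'=(-1−2·365/138)/(220/23)=-217/330
back: M4=-217/330
back: M3=365/138−5/23·-217/330=92/33
back: M2=-28/9−4/15·92/33=-212/55
back: M1=7/3−1/4·-212/55=544/165
M: M0=0, M1=544/165, M2=-212/55, M3=92/33, M4=-217/330, M5=0
seg 0: a=3, c=M0/2=0, d=(M1−M0)/(6·3)=272/1485, b=Δ0−h0·(2M0+M1)/6=-602/165
seg 1: a=-3, c=M1/2=272/165, d=(M2−M1)/(6·3)=-118/297, b=Δ1−h1·(2M1+M2)/6=214/165
seg 2: a=5, c=M2/2=-106/55, d=(M3−M2)/(6·3)=548/1485, b=Δ2−h2·(2M2+M3)/6=76/165
seg 3: a=-1, c=M3/2=46/33, d=(M4−M3)/(6·2)=-379/1320, b=Δ3−h3·(2M3+M4)/6=-188/165
seg 4: a=0, c=M4/2=-217/660, d=(M5−M4)/(6·3)=217/5940, b=Δ4−h4·(2M4+M5)/6=109/110
t_q=3/2 → seg 0, τ=3/2; S=3+-602/165·τ+0·τ²+272/1485·τ³=-102/55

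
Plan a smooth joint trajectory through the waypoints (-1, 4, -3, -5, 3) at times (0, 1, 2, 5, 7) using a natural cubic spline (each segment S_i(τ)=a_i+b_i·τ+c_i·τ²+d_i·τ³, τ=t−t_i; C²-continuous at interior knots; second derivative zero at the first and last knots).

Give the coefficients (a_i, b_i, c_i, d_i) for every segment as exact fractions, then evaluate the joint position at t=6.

Δ: Δ0=5, Δ1=-7, Δ2=-2/3, Δ3=4
row 1: diag=4, rhs=-72; c'=1/4, d'=-18
row 2: denom=8−1·1/4=31/4; d'=(38−1·-18)/(31/4)=224/31
row 3: denom=10−3·12/31=274/31; d'=(28−3·224/31)/(274/31)=98/137
back: M3=98/137
back: M2=224/31−12/31·98/137=952/137
back: M1=-18−1/4·952/137=-2704/137
M: M0=0, M1=-2704/137, M2=952/137, M3=98/137, M4=0
seg 0: a=-1, c=M0/2=0, d=(M1−M0)/(6·1)=-1352/411, b=Δ0−h0·(2M0+M1)/6=3407/411
seg 1: a=4, c=M1/2=-1352/137, d=(M2−M1)/(6·1)=1828/411, b=Δ1−h1·(2M1+M2)/6=-649/411
seg 2: a=-3, c=M2/2=476/137, d=(M3−M2)/(6·3)=-427/1233, b=Δ2−h2·(2M2+M3)/6=-3277/411
seg 3: a=-5, c=M3/2=49/137, d=(M4−M3)/(6·2)=-49/822, b=Δ3−h3·(2M3+M4)/6=1448/411
t_q=6 → seg 3, τ=1; S=-5+1448/411·τ+49/137·τ²+-49/822·τ³=-323/274

  seg 0: a=-1 b=3407/411 c=0 d=-1352/411
  seg 1: a=4 b=-649/411 c=-1352/137 d=1828/411
  seg 2: a=-3 b=-3277/411 c=476/137 d=-427/1233
  seg 3: a=-5 b=1448/411 c=49/137 d=-49/822
S(6) = -323/274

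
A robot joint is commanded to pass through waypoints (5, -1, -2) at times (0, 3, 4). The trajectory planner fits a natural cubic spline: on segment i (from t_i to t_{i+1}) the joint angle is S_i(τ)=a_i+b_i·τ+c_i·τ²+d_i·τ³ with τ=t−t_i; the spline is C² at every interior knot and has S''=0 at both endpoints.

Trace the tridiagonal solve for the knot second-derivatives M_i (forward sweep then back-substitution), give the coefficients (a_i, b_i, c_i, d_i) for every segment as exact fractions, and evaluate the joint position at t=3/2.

Δ: Δ0=-2, Δ1=-1
row 1: diag=8, rhs=6; c'=1/8, d'=3/4
back: M1=3/4
M: M0=0, M1=3/4, M2=0
seg 0: a=5, c=M0/2=0, d=(M1−M0)/(6·3)=1/24, b=Δ0−h0·(2M0+M1)/6=-19/8
seg 1: a=-1, c=M1/2=3/8, d=(M2−M1)/(6·1)=-1/8, b=Δ1−h1·(2M1+M2)/6=-5/4
t_q=3/2 → seg 0, τ=3/2; S=5+-19/8·τ+0·τ²+1/24·τ³=101/64

  seg 0: a=5 b=-19/8 c=0 d=1/24
  seg 1: a=-1 b=-5/4 c=3/8 d=-1/8
S(3/2) = 101/64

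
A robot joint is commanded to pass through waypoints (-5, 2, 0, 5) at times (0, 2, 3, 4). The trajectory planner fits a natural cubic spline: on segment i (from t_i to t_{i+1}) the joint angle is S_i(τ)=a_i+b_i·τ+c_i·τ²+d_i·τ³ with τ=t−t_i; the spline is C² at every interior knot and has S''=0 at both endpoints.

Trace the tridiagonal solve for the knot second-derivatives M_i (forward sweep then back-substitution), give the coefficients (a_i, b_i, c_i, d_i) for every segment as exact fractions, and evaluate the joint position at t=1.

Δ: Δ0=7/2, Δ1=-2, Δ2=5
row 1: diag=6, rhs=-33; c'=1/6, d'=-11/2
row 2: denom=4−1·1/6=23/6; d'=(42−1·-11/2)/(23/6)=285/23
back: M2=285/23
back: M1=-11/2−1/6·285/23=-174/23
M: M0=0, M1=-174/23, M2=285/23, M3=0
seg 0: a=-5, c=M0/2=0, d=(M1−M0)/(6·2)=-29/46, b=Δ0−h0·(2M0+M1)/6=277/46
seg 1: a=2, c=M1/2=-87/23, d=(M2−M1)/(6·1)=153/46, b=Δ1−h1·(2M1+M2)/6=-71/46
seg 2: a=0, c=M2/2=285/46, d=(M3−M2)/(6·1)=-95/46, b=Δ2−h2·(2M2+M3)/6=20/23
t_q=1 → seg 0, τ=1; S=-5+277/46·τ+0·τ²+-29/46·τ³=9/23

  seg 0: a=-5 b=277/46 c=0 d=-29/46
  seg 1: a=2 b=-71/46 c=-87/23 d=153/46
  seg 2: a=0 b=20/23 c=285/46 d=-95/46
S(1) = 9/23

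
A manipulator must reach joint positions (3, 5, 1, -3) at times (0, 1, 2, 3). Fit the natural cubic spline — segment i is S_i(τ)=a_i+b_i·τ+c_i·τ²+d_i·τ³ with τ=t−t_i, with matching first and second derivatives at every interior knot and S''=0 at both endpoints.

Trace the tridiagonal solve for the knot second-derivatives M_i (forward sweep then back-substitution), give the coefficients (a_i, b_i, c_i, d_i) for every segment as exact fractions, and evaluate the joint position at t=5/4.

  seg 0: a=3 b=18/5 c=0 d=-8/5
  seg 1: a=5 b=-6/5 c=-24/5 d=2
  seg 2: a=1 b=-24/5 c=6/5 d=-2/5
S(5/4) = 709/160

Δ: Δ0=2, Δ1=-4, Δ2=-4
row 1: diag=4, rhs=-36; c'=1/4, d'=-9
row 2: denom=4−1·1/4=15/4; d'=(0−1·-9)/(15/4)=12/5
back: M2=12/5
back: M1=-9−1/4·12/5=-48/5
M: M0=0, M1=-48/5, M2=12/5, M3=0
seg 0: a=3, c=M0/2=0, d=(M1−M0)/(6·1)=-8/5, b=Δ0−h0·(2M0+M1)/6=18/5
seg 1: a=5, c=M1/2=-24/5, d=(M2−M1)/(6·1)=2, b=Δ1−h1·(2M1+M2)/6=-6/5
seg 2: a=1, c=M2/2=6/5, d=(M3−M2)/(6·1)=-2/5, b=Δ2−h2·(2M2+M3)/6=-24/5
t_q=5/4 → seg 1, τ=1/4; S=5+-6/5·τ+-24/5·τ²+2·τ³=709/160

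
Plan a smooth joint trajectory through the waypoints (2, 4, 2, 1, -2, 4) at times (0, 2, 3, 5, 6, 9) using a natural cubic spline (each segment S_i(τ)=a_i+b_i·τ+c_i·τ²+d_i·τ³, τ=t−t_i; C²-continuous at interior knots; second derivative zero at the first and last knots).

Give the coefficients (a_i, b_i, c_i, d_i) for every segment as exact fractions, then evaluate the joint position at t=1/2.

  seg 0: a=2 b=3194/1453 c=0 d=-1741/5812
  seg 1: a=4 b=-2029/1453 c=-5223/2906 d=3469/2906
  seg 2: a=2 b=-4097/2906 c=2592/1453 d=-1931/2906
  seg 3: a=1 b=-6533/2906 c=-3201/1453 d=4217/2906
  seg 4: a=-2 b=-3343/1453 c=6249/2906 d=-2083/8718
S(1/2) = 142355/46496

Δ: Δ0=1, Δ1=-2, Δ2=-1/2, Δ3=-3, Δ4=2
row 1: diag=6, rhs=-18; c'=1/6, d'=-3
row 2: denom=6−1·1/6=35/6; d'=(9−1·-3)/(35/6)=72/35
row 3: denom=6−2·12/35=186/35; d'=(-15−2·72/35)/(186/35)=-223/62
row 4: denom=8−1·35/186=1453/186; d'=(30−1·-223/62)/(1453/186)=6249/1453
back: M4=6249/1453
back: M3=-223/62−35/186·6249/1453=-6402/1453
back: M2=72/35−12/35·-6402/1453=5184/1453
back: M1=-3−1/6·5184/1453=-5223/1453
M: M0=0, M1=-5223/1453, M2=5184/1453, M3=-6402/1453, M4=6249/1453, M5=0
seg 0: a=2, c=M0/2=0, d=(M1−M0)/(6·2)=-1741/5812, b=Δ0−h0·(2M0+M1)/6=3194/1453
seg 1: a=4, c=M1/2=-5223/2906, d=(M2−M1)/(6·1)=3469/2906, b=Δ1−h1·(2M1+M2)/6=-2029/1453
seg 2: a=2, c=M2/2=2592/1453, d=(M3−M2)/(6·2)=-1931/2906, b=Δ2−h2·(2M2+M3)/6=-4097/2906
seg 3: a=1, c=M3/2=-3201/1453, d=(M4−M3)/(6·1)=4217/2906, b=Δ3−h3·(2M3+M4)/6=-6533/2906
seg 4: a=-2, c=M4/2=6249/2906, d=(M5−M4)/(6·3)=-2083/8718, b=Δ4−h4·(2M4+M5)/6=-3343/1453
t_q=1/2 → seg 0, τ=1/2; S=2+3194/1453·τ+0·τ²+-1741/5812·τ³=142355/46496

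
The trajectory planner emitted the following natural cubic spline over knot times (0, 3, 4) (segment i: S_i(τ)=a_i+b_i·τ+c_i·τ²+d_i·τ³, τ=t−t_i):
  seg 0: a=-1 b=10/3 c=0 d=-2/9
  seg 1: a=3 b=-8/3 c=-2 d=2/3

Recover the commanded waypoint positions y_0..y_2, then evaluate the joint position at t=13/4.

y_0=-1 y_1=3 y_2=-1
S(13/4) = 71/32

y_0 = S_0(0) = a_0 = -1
y_1 = S_1(0) = a_1 = 3
y_2 = S_1(1) = -1
t_q=13/4 is in segment 1 (τ=1/4); S_1(τ)=71/32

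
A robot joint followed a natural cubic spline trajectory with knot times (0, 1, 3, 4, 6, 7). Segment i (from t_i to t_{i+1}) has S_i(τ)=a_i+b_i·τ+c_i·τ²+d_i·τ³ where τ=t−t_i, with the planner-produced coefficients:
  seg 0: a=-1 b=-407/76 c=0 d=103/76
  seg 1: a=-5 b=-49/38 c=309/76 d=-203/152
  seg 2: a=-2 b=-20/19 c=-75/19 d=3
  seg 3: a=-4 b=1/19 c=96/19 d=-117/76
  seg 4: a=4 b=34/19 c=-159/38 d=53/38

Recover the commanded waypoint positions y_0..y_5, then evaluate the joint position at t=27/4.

y_0=-1 y_1=-5 y_2=-2 y_3=-4 y_4=4 y_5=3
S(27/4) = 8699/2432

y_0 = S_0(0) = a_0 = -1
y_1 = S_1(0) = a_1 = -5
y_2 = S_2(0) = a_2 = -2
y_3 = S_3(0) = a_3 = -4
y_4 = S_4(0) = a_4 = 4
y_5 = S_4(1) = 3
t_q=27/4 is in segment 4 (τ=3/4); S_4(τ)=8699/2432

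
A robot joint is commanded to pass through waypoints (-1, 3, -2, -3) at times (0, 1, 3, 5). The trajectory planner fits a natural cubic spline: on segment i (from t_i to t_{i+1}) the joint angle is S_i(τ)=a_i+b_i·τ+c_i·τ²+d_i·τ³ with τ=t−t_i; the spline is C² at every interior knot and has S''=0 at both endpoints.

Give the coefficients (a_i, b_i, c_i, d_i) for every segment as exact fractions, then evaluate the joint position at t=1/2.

  seg 0: a=-1 b=58/11 c=0 d=-14/11
  seg 1: a=3 b=16/11 c=-42/11 d=81/88
  seg 2: a=-2 b=-61/22 c=75/44 d=-25/88
S(1/2) = 65/44

Δ: Δ0=4, Δ1=-5/2, Δ2=-1/2
row 1: diag=6, rhs=-39; c'=1/3, d'=-13/2
row 2: denom=8−2·1/3=22/3; d'=(12−2·-13/2)/(22/3)=75/22
back: M2=75/22
back: M1=-13/2−1/3·75/22=-84/11
M: M0=0, M1=-84/11, M2=75/22, M3=0
seg 0: a=-1, c=M0/2=0, d=(M1−M0)/(6·1)=-14/11, b=Δ0−h0·(2M0+M1)/6=58/11
seg 1: a=3, c=M1/2=-42/11, d=(M2−M1)/(6·2)=81/88, b=Δ1−h1·(2M1+M2)/6=16/11
seg 2: a=-2, c=M2/2=75/44, d=(M3−M2)/(6·2)=-25/88, b=Δ2−h2·(2M2+M3)/6=-61/22
t_q=1/2 → seg 0, τ=1/2; S=-1+58/11·τ+0·τ²+-14/11·τ³=65/44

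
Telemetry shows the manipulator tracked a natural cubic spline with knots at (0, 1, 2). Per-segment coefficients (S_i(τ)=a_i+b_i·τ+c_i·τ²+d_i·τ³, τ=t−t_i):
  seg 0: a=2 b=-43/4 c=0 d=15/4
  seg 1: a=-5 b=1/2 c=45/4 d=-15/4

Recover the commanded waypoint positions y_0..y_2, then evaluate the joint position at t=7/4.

y_0=2 y_1=-5 y_2=3
S(7/4) = 31/256

y_0 = S_0(0) = a_0 = 2
y_1 = S_1(0) = a_1 = -5
y_2 = S_1(1) = 3
t_q=7/4 is in segment 1 (τ=3/4); S_1(τ)=31/256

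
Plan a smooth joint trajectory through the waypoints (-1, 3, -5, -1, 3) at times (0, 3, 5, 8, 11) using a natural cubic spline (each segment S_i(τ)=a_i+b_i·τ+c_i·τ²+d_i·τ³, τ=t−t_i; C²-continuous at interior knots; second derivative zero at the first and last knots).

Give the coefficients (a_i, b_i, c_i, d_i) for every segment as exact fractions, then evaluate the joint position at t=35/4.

  seg 0: a=-1 b=596/177 c=0 d=-40/177
  seg 1: a=3 b=-484/177 c=-120/59 d=124/177
  seg 2: a=-5 b=-436/177 c=128/59 d=-160/531
  seg 3: a=-1 b=428/177 c=-32/59 d=32/531
S(35/4) = 63/118

Δ: Δ0=4/3, Δ1=-4, Δ2=4/3, Δ3=4/3
row 1: diag=10, rhs=-32; c'=1/5, d'=-16/5
row 2: denom=10−2·1/5=48/5; d'=(32−2·-16/5)/(48/5)=4
row 3: denom=12−3·5/16=177/16; d'=(0−3·4)/(177/16)=-64/59
back: M3=-64/59
back: M2=4−5/16·-64/59=256/59
back: M1=-16/5−1/5·256/59=-240/59
M: M0=0, M1=-240/59, M2=256/59, M3=-64/59, M4=0
seg 0: a=-1, c=M0/2=0, d=(M1−M0)/(6·3)=-40/177, b=Δ0−h0·(2M0+M1)/6=596/177
seg 1: a=3, c=M1/2=-120/59, d=(M2−M1)/(6·2)=124/177, b=Δ1−h1·(2M1+M2)/6=-484/177
seg 2: a=-5, c=M2/2=128/59, d=(M3−M2)/(6·3)=-160/531, b=Δ2−h2·(2M2+M3)/6=-436/177
seg 3: a=-1, c=M3/2=-32/59, d=(M4−M3)/(6·3)=32/531, b=Δ3−h3·(2M3+M4)/6=428/177
t_q=35/4 → seg 3, τ=3/4; S=-1+428/177·τ+-32/59·τ²+32/531·τ³=63/118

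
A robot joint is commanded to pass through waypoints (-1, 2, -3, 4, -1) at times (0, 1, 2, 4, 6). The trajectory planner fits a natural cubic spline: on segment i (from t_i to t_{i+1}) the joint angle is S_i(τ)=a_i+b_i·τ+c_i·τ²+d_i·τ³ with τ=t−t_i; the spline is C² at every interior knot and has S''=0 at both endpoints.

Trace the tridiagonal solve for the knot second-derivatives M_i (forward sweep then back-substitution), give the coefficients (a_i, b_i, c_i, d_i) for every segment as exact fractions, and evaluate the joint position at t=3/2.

Δ: Δ0=3, Δ1=-5, Δ2=7/2, Δ3=-5/2
row 1: diag=4, rhs=-48; c'=1/4, d'=-12
row 2: denom=6−1·1/4=23/4; d'=(51−1·-12)/(23/4)=252/23
row 3: denom=8−2·8/23=168/23; d'=(-36−2·252/23)/(168/23)=-111/14
back: M3=-111/14
back: M2=252/23−8/23·-111/14=96/7
back: M1=-12−1/4·96/7=-108/7
M: M0=0, M1=-108/7, M2=96/7, M3=-111/14, M4=0
seg 0: a=-1, c=M0/2=0, d=(M1−M0)/(6·1)=-18/7, b=Δ0−h0·(2M0+M1)/6=39/7
seg 1: a=2, c=M1/2=-54/7, d=(M2−M1)/(6·1)=34/7, b=Δ1−h1·(2M1+M2)/6=-15/7
seg 2: a=-3, c=M2/2=48/7, d=(M3−M2)/(6·2)=-101/56, b=Δ2−h2·(2M2+M3)/6=-3
seg 3: a=4, c=M3/2=-111/28, d=(M4−M3)/(6·2)=37/56, b=Δ3−h3·(2M3+M4)/6=39/14
t_q=3/2 → seg 1, τ=1/2; S=2+-15/7·τ+-54/7·τ²+34/7·τ³=-11/28

  seg 0: a=-1 b=39/7 c=0 d=-18/7
  seg 1: a=2 b=-15/7 c=-54/7 d=34/7
  seg 2: a=-3 b=-3 c=48/7 d=-101/56
  seg 3: a=4 b=39/14 c=-111/28 d=37/56
S(3/2) = -11/28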